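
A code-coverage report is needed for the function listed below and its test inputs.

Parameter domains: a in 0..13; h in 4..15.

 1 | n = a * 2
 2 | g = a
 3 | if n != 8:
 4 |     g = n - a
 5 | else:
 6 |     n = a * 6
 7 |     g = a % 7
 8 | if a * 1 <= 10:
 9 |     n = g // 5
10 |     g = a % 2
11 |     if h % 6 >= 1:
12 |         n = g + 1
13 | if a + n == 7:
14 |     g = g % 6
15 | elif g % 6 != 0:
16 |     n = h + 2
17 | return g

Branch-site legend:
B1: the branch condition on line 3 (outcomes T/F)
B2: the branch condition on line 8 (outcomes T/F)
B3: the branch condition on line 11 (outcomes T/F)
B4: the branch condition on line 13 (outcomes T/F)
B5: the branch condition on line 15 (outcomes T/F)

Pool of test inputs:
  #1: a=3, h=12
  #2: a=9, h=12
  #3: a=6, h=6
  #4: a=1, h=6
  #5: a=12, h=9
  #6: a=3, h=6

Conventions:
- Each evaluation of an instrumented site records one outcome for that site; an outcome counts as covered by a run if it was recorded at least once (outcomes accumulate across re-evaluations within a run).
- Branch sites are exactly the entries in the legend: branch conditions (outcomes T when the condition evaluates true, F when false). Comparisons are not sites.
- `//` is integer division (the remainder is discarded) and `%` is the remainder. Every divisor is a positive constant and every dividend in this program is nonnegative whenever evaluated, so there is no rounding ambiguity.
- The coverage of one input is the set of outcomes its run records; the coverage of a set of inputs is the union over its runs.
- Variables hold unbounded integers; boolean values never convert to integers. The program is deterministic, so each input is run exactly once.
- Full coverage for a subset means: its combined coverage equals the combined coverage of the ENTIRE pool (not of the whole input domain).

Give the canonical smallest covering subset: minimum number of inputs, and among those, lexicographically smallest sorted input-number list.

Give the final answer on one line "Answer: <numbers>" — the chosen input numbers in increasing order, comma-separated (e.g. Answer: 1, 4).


input #1, a=3, h=12: events B1->T, B2->T, B3->F, B4->F, B5->T; outcomes B1=T, B2=T, B3=F, B4=F, B5=T
input #2, a=9, h=12: events B1->T, B2->T, B3->F, B4->F, B5->T; outcomes B1=T, B2=T, B3=F, B4=F, B5=T
input #3, a=6, h=6: events B1->T, B2->T, B3->F, B4->T; outcomes B1=T, B2=T, B3=F, B4=T
input #4, a=1, h=6: events B1->T, B2->T, B3->F, B4->F, B5->T; outcomes B1=T, B2=T, B3=F, B4=F, B5=T
input #5, a=12, h=9: events B1->T, B2->F, B4->F, B5->F; outcomes B1=T, B2=F, B4=F, B5=F
input #6, a=3, h=6: events B1->T, B2->T, B3->F, B4->F, B5->T; outcomes B1=T, B2=T, B3=F, B4=F, B5=T
union over all inputs: B1=T, B2=T, B2=F, B3=F, B4=T, B4=F, B5=T, B5=F (8 outcomes)
checked all size-1 subsets: none covers 8 outcomes (max 5/8)
checked all size-2 subsets: none covers 8 outcomes (max 7/8)
inputs {1, 3, 5} (size 3) cover everything; no size-3 subset with a lexicographically smaller index list covers all 8
Answer: 1, 3, 5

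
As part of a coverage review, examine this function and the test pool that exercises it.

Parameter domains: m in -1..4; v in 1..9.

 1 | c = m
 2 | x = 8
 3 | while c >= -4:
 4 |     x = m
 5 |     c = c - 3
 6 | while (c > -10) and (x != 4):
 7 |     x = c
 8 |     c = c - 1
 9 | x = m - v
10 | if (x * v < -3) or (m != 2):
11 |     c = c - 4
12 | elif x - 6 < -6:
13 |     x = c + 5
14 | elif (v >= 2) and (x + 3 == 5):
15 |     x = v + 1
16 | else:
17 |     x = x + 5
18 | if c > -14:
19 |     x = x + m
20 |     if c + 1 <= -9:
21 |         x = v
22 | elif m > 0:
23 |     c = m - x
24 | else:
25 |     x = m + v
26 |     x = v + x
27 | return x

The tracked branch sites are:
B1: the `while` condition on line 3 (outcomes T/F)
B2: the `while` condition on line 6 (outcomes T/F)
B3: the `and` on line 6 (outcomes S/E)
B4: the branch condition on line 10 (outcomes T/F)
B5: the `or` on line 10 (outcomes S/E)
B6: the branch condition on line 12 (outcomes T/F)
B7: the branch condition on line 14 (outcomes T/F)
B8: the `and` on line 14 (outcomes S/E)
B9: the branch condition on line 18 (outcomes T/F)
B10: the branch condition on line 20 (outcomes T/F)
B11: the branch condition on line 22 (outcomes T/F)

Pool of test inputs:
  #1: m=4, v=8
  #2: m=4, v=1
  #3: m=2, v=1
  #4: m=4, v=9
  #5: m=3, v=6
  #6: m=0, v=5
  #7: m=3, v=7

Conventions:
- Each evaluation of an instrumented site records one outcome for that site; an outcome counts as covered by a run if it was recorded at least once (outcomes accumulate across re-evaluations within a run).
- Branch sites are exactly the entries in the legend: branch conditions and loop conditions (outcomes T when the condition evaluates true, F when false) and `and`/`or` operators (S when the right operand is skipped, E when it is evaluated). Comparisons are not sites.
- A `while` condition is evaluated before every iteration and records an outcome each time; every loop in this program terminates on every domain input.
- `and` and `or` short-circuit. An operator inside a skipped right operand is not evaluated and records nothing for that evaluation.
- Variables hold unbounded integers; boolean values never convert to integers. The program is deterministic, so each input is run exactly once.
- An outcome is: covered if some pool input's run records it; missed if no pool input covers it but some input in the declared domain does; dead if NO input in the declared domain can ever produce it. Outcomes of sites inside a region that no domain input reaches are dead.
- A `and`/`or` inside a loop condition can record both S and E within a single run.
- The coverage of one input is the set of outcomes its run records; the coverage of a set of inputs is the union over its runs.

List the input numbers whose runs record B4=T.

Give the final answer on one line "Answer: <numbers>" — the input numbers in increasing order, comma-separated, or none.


input #1 (m=4, v=8): records B4=T
input #2 (m=4, v=1): records B4=T
input #3 (m=2, v=1): does not record B4=T
input #4 (m=4, v=9): records B4=T
input #5 (m=3, v=6): records B4=T
input #6 (m=0, v=5): records B4=T
input #7 (m=3, v=7): records B4=T
Answer: 1, 2, 4, 5, 6, 7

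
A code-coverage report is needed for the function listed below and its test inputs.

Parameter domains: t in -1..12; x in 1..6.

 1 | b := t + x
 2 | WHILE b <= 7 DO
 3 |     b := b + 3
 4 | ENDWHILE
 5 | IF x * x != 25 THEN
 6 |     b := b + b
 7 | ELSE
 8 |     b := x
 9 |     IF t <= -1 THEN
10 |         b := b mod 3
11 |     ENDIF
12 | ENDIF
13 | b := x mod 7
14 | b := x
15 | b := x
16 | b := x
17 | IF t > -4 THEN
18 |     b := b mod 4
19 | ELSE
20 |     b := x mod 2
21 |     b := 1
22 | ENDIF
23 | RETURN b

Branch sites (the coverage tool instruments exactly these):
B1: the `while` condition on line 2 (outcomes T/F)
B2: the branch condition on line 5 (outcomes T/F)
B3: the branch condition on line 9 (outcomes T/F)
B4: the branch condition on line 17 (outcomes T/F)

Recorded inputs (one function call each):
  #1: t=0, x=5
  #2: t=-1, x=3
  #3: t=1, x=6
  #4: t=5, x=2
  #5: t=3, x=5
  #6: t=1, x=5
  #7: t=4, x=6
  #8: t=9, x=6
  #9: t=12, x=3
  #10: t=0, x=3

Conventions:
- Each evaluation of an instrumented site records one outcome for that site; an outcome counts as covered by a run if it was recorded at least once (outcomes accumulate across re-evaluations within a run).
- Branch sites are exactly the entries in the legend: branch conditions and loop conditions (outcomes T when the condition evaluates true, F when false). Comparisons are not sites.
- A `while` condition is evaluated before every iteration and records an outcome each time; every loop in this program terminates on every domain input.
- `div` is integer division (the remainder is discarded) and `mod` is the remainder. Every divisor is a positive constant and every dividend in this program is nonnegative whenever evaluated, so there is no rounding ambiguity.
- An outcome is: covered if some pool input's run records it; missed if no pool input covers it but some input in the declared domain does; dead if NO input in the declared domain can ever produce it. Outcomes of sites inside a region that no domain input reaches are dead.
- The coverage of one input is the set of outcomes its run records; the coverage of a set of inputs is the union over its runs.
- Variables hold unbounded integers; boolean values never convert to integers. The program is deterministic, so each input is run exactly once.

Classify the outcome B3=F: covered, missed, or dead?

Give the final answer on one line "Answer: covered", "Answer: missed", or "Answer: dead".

B3=F is recorded by pool input(s) 1, 5, 6 -> covered

Answer: covered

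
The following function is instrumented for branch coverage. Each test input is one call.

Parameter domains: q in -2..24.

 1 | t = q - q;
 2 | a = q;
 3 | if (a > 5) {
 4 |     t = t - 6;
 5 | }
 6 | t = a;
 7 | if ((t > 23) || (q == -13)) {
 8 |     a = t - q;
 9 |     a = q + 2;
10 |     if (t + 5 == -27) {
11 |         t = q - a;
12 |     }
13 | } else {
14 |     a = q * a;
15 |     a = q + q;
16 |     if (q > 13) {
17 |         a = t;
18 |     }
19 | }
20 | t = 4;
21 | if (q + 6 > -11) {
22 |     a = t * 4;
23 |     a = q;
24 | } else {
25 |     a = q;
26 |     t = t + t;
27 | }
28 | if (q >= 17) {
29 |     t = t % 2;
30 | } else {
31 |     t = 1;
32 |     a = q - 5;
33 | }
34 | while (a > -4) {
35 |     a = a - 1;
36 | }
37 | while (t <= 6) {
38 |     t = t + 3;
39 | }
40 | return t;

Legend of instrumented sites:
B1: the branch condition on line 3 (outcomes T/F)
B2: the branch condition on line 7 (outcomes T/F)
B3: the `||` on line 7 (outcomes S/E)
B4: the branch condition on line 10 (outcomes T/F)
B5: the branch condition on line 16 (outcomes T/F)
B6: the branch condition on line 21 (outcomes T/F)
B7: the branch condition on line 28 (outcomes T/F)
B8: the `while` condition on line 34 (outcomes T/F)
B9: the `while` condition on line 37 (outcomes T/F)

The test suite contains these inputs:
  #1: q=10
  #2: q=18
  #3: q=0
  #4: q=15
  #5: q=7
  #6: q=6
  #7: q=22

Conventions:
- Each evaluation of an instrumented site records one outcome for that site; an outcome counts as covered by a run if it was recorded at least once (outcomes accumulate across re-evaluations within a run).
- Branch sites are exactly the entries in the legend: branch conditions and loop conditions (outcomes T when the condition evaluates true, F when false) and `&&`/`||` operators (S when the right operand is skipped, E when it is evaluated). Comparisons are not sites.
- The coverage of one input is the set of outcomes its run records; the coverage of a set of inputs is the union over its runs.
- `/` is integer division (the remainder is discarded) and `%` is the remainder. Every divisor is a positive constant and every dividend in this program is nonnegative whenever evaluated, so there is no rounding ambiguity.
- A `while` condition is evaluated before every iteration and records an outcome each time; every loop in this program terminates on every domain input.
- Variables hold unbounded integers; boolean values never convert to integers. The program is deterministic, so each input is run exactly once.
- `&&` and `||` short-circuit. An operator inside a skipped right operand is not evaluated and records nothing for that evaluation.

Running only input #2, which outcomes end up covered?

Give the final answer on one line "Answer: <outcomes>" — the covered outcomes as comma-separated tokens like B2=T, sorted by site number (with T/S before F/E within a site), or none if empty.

Tracing the run of input #2 (q=18):
  B1->T, B3->E, B2->F, B5->T, B6->T, B7->T, B8->T, B8->T, B8->T, B8->T
  B8->T, B8->T, B8->T, B8->T, B8->T, B8->T, B8->T, B8->T, B8->T, B8->T
  B8->T, B8->T, B8->T, B8->T, B8->T, B8->T, B8->T, B8->T, B8->F, B9->T
  B9->T, B9->T, B9->F
distinct outcomes covered: B1=T, B2=F, B3=E, B5=T, B6=T, B7=T, B8=T, B8=F, B9=T, B9=F

Answer: B1=T, B2=F, B3=E, B5=T, B6=T, B7=T, B8=T, B8=F, B9=T, B9=F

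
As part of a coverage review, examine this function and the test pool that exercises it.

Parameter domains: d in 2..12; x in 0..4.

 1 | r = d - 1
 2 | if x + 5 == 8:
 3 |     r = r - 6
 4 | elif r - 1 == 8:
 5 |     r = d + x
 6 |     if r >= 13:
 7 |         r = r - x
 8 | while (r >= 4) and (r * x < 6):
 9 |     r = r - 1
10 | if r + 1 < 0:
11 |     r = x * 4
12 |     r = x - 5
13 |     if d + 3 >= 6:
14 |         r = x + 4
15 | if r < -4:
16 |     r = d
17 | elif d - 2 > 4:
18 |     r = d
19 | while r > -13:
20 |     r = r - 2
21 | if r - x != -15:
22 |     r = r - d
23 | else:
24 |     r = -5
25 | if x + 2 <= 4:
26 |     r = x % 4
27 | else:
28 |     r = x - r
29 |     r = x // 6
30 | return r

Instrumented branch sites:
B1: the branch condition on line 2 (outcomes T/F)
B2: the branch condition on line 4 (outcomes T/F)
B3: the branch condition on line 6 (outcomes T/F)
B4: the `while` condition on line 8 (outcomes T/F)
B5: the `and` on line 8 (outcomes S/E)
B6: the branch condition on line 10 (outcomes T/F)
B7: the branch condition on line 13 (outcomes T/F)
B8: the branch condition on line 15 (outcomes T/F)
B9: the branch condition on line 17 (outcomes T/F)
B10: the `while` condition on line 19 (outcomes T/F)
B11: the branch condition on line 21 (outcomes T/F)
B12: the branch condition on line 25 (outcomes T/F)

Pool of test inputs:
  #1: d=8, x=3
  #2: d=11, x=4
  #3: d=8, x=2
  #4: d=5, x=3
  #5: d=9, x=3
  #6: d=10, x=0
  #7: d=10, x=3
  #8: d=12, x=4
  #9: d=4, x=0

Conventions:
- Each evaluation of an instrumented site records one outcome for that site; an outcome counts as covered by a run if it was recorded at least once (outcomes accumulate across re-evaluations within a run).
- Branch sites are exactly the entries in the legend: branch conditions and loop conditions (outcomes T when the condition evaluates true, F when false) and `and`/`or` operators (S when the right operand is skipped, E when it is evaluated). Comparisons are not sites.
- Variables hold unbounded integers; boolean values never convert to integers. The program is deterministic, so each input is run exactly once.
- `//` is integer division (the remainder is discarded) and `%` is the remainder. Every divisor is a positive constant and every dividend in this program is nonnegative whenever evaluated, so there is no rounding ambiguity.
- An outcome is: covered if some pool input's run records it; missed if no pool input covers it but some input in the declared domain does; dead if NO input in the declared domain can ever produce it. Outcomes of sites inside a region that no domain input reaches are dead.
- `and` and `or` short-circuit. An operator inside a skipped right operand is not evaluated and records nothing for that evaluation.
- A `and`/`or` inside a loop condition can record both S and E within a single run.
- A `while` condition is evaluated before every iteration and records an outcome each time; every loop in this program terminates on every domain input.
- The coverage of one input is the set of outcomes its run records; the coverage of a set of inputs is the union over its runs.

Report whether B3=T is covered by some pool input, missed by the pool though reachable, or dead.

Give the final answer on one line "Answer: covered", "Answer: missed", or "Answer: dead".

no pool input records B3=T
but domain input (d=10, x=4) does record it -> reachable, so missed

Answer: missed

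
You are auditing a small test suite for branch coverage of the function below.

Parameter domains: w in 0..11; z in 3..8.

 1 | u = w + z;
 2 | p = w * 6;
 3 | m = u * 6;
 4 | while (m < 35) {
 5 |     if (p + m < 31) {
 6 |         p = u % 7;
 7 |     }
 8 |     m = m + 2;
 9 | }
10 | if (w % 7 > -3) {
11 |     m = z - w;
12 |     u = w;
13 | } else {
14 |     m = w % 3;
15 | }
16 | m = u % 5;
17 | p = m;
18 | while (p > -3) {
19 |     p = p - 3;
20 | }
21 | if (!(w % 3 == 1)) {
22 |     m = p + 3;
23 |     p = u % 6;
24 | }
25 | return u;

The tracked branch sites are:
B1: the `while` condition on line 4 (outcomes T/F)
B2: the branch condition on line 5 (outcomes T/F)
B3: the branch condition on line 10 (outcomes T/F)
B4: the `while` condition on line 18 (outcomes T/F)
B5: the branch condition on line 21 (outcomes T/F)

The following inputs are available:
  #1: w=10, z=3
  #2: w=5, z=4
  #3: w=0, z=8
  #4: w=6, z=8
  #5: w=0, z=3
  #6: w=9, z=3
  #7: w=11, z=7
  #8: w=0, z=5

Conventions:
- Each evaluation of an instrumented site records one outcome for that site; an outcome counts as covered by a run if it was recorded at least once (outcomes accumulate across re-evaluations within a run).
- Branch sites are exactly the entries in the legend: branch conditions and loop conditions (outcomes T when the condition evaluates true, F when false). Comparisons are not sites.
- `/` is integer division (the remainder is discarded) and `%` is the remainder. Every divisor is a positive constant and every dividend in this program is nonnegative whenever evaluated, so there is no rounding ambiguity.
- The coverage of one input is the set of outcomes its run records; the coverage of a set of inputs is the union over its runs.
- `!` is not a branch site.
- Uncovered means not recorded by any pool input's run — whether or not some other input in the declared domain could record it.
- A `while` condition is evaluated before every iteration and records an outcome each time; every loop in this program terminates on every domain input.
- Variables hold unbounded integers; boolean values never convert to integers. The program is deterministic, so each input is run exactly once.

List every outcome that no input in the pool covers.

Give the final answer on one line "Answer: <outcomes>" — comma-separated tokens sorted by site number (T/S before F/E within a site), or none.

input #1 (w=10, z=3): events B1->F, B3->T, B4->T, B4->F, B5->F; covers B1=F, B3=T, B4=T, B4=F, B5=F
input #2 (w=5, z=4): events B1->F, B3->T, B4->T, B4->F, B5->T; covers B1=F, B3=T, B4=T, B4=F, B5=T
input #3 (w=0, z=8): events B1->F, B3->T, B4->T, B4->F, B5->T; covers B1=F, B3=T, B4=T, B4=F, B5=T
input #4 (w=6, z=8): events B1->F, B3->T, B4->T, B4->T, B4->F, B5->T; covers B1=F, B3=T, B4=T, B4=F, B5=T
input #5 (w=0, z=3): events B1->T, B2->T, B1->T, B2->T, B1->T, B2->T, B1->T, B2->T, B1->T, B2->T, B1->T, B2->F, B1->T, B2->F, ...; covers B1=T, B1=F, B2=T, B2=F, B3=T, B4=T, B4=F, B5=T
input #6 (w=9, z=3): events B1->F, B3->T, B4->T, B4->T, B4->T, B4->F, B5->T; covers B1=F, B3=T, B4=T, B4=F, B5=T
input #7 (w=11, z=7): events B1->F, B3->T, B4->T, B4->T, B4->F, B5->T; covers B1=F, B3=T, B4=T, B4=F, B5=T
input #8 (w=0, z=5): events B1->T, B2->T, B1->T, B2->F, B1->T, B2->F, B1->F, B3->T, B4->T, B4->F, B5->T; covers B1=T, B1=F, B2=T, B2=F, B3=T, B4=T, B4=F, B5=T
union over the pool: B1=T, B1=F, B2=T, B2=F, B3=T, B4=T, B4=F, B5=T, B5=F
uncovered (1 of 10): B3=F

Answer: B3=F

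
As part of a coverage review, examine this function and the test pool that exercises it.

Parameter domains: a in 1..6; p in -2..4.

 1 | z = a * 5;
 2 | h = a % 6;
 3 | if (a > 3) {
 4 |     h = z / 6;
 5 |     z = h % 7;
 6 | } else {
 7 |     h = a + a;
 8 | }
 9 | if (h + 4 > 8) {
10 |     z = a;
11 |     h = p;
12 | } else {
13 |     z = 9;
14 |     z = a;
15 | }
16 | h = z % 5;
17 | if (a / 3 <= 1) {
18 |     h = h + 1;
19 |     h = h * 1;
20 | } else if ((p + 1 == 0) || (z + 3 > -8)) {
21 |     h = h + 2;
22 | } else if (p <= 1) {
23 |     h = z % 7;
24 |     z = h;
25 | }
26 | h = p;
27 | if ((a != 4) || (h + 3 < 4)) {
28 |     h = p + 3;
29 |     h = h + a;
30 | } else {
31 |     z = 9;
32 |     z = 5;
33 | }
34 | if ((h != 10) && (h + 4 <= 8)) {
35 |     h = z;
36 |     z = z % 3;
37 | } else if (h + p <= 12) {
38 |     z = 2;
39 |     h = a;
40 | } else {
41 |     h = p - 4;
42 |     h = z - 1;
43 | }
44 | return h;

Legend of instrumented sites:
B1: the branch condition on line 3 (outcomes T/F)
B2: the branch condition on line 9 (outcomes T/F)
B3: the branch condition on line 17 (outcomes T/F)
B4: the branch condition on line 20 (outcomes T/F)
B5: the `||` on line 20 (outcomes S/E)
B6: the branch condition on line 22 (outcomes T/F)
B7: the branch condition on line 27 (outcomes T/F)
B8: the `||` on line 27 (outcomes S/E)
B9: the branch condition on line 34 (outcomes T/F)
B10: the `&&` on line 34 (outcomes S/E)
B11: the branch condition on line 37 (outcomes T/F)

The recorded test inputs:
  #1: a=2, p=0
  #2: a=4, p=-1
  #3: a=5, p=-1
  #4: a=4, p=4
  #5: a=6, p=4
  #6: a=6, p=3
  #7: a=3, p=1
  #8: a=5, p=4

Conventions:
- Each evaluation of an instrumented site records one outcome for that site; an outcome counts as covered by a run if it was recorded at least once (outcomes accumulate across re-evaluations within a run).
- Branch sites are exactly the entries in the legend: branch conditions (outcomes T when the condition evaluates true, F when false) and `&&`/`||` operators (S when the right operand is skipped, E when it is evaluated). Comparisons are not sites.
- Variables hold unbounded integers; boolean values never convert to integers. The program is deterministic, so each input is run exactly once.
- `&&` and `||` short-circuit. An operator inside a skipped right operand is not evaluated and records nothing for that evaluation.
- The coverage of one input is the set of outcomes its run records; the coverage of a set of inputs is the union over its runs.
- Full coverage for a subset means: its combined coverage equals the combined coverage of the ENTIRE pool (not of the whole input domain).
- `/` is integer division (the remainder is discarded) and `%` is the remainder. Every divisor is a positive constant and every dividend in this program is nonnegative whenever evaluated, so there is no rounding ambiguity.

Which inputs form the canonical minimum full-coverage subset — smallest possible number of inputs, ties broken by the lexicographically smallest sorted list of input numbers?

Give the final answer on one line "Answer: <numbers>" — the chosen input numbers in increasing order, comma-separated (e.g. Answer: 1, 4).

test 1 (a=2, p=0) hits B1=F, B2=F, B3=T, B7=T, B8=S, B9=F, B10=E, B11=T
test 2 (a=4, p=-1) hits B1=T, B2=F, B3=T, B7=T, B8=E, B9=F, B10=E, B11=T
test 3 (a=5, p=-1) hits B1=T, B2=F, B3=T, B7=T, B8=S, B9=F, B10=E, B11=T
test 4 (a=4, p=4) hits B1=T, B2=F, B3=T, B7=F, B8=E, B9=T, B10=E
test 5 (a=6, p=4) hits B1=T, B2=T, B3=F, B4=T, B5=E, B7=T, B8=S, B9=F, B10=E, B11=F
test 6 (a=6, p=3) hits B1=T, B2=T, B3=F, B4=T, B5=E, B7=T, B8=S, B9=F, B10=E, B11=F
test 7 (a=3, p=1) hits B1=F, B2=T, B3=T, B7=T, B8=S, B9=F, B10=E, B11=T
test 8 (a=5, p=4) hits B1=T, B2=F, B3=T, B7=T, B8=S, B9=F, B10=E, B11=F
pool-wide coverage (17 outcomes): B1=T, B1=F, B2=T, B2=F, B3=T, B3=F, B4=T, B5=E, B7=T, B7=F, B8=S, B8=E, B9=T, B9=F, B10=E, B11=T, B11=F
every size-1 subset falls short of the 17 outcomes (best: 10/17)
every size-2 subset falls short of the 17 outcomes (best: 15/17)
size 3: inputs {1, 4, 5} cover all 17 outcomes, and no lexicographically smaller subset of this size does

Answer: 1, 4, 5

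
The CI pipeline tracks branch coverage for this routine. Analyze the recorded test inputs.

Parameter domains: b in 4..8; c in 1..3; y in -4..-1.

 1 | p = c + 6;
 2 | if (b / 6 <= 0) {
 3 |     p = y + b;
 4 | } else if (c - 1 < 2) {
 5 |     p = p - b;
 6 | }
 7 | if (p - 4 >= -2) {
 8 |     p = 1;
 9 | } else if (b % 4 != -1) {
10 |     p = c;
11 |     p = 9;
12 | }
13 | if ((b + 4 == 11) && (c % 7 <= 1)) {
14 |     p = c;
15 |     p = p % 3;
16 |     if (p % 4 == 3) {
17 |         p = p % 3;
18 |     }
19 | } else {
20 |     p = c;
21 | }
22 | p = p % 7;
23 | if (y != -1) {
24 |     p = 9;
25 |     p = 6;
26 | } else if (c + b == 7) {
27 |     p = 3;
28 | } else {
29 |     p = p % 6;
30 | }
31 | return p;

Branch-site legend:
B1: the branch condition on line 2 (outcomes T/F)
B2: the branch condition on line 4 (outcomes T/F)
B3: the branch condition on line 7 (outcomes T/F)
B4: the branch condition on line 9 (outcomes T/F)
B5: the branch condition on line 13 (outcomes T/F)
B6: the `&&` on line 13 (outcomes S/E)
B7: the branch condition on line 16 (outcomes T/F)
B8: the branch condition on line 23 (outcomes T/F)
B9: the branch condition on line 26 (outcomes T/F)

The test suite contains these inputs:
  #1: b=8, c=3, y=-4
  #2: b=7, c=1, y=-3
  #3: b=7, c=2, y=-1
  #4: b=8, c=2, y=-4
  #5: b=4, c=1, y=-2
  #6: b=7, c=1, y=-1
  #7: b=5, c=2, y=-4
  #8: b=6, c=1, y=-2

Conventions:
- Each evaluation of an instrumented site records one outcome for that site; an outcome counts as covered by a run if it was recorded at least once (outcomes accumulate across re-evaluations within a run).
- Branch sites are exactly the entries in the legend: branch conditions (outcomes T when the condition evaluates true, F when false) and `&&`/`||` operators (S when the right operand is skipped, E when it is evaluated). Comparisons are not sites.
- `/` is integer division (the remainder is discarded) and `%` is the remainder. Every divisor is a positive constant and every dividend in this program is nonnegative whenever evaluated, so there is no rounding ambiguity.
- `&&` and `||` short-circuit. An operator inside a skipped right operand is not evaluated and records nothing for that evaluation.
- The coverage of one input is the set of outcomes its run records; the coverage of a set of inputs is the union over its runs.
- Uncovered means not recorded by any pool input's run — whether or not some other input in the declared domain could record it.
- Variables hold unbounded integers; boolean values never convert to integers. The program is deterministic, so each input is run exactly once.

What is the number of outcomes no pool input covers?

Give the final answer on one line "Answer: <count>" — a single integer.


run #1 (b=8, c=3, y=-4) runs B1->F, B2->F, B3->T, B6->S, B5->F, B8->T; records B1=F, B2=F, B3=T, B5=F, B6=S, B8=T
run #2 (b=7, c=1, y=-3) runs B1->F, B2->T, B3->F, B4->T, B6->E, B5->T, B7->F, B8->T; records B1=F, B2=T, B3=F, B4=T, B5=T, B6=E, B7=F, B8=T
run #3 (b=7, c=2, y=-1) runs B1->F, B2->T, B3->F, B4->T, B6->E, B5->F, B8->F, B9->F; records B1=F, B2=T, B3=F, B4=T, B5=F, B6=E, B8=F, B9=F
run #4 (b=8, c=2, y=-4) runs B1->F, B2->T, B3->F, B4->T, B6->S, B5->F, B8->T; records B1=F, B2=T, B3=F, B4=T, B5=F, B6=S, B8=T
run #5 (b=4, c=1, y=-2) runs B1->T, B3->T, B6->S, B5->F, B8->T; records B1=T, B3=T, B5=F, B6=S, B8=T
run #6 (b=7, c=1, y=-1) runs B1->F, B2->T, B3->F, B4->T, B6->E, B5->T, B7->F, B8->F, B9->F; records B1=F, B2=T, B3=F, B4=T, B5=T, B6=E, B7=F, B8=F, B9=F
run #7 (b=5, c=2, y=-4) runs B1->T, B3->F, B4->T, B6->S, B5->F, B8->T; records B1=T, B3=F, B4=T, B5=F, B6=S, B8=T
run #8 (b=6, c=1, y=-2) runs B1->F, B2->T, B3->F, B4->T, B6->S, B5->F, B8->T; records B1=F, B2=T, B3=F, B4=T, B5=F, B6=S, B8=T
union over the pool: B1=T, B1=F, B2=T, B2=F, B3=T, B3=F, B4=T, B5=T, B5=F, B6=S, B6=E, B7=F, B8=T, B8=F, B9=F
uncovered (3 of 18): B4=F, B7=T, B9=T
Answer: 3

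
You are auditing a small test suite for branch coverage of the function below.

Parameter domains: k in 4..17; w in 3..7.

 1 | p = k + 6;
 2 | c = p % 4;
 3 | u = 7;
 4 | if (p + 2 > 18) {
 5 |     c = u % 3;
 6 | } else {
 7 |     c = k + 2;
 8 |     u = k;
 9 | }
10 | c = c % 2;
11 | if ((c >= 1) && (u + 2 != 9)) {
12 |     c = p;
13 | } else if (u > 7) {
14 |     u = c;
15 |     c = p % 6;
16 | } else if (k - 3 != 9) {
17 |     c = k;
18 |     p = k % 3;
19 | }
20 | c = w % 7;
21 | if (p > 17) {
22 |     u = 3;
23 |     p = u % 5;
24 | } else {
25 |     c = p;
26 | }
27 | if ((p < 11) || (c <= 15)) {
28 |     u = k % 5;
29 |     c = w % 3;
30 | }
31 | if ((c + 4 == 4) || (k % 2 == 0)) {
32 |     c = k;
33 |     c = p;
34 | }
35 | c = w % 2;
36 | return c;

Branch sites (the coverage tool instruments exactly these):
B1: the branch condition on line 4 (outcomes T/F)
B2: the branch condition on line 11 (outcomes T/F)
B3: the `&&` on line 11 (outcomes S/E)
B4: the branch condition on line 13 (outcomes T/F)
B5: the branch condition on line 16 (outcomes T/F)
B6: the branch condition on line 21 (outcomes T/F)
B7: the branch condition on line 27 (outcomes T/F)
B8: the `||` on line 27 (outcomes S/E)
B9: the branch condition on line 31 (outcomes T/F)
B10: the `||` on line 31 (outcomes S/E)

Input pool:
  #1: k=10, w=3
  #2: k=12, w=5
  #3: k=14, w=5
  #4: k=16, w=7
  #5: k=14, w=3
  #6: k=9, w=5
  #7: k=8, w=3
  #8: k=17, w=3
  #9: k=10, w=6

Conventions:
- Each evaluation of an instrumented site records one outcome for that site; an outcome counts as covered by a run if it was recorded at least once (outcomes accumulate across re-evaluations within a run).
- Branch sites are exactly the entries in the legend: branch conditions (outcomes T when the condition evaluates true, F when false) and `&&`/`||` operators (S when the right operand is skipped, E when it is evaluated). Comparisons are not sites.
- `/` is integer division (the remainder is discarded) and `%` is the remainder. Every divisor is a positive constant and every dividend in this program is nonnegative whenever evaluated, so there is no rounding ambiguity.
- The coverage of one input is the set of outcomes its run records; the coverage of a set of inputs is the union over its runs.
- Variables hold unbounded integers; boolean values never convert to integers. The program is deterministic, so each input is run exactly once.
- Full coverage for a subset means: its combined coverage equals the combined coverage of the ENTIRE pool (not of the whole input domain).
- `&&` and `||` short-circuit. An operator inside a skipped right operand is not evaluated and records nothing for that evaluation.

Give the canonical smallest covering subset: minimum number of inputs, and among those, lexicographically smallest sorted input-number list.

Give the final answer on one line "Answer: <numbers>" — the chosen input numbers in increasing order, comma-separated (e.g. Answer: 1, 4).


run #1 (k=10, w=3) runs B1->F, B3->S, B2->F, B4->T, B6->F, B8->E, B7->F, B10->E, B9->T; records B1=F, B2=F, B3=S, B4=T, B6=F, B7=F, B8=E, B9=T, B10=E
run #2 (k=12, w=5) runs B1->T, B3->E, B2->F, B4->F, B5->F, B6->T, B8->S, B7->T, B10->E, B9->T; records B1=T, B2=F, B3=E, B4=F, B5=F, B6=T, B7=T, B8=S, B9=T, B10=E
run #3 (k=14, w=5) runs B1->T, B3->E, B2->F, B4->F, B5->T, B6->F, B8->S, B7->T, B10->E, B9->T; records B1=T, B2=F, B3=E, B4=F, B5=T, B6=F, B7=T, B8=S, B9=T, B10=E
run #4 (k=16, w=7) runs B1->T, B3->E, B2->F, B4->F, B5->T, B6->F, B8->S, B7->T, B10->E, B9->T; records B1=T, B2=F, B3=E, B4=F, B5=T, B6=F, B7=T, B8=S, B9=T, B10=E
run #5 (k=14, w=3) runs B1->T, B3->E, B2->F, B4->F, B5->T, B6->F, B8->S, B7->T, B10->S, B9->T; records B1=T, B2=F, B3=E, B4=F, B5=T, B6=F, B7=T, B8=S, B9=T, B10=S
run #6 (k=9, w=5) runs B1->F, B3->E, B2->T, B6->F, B8->E, B7->T, B10->E, B9->F; records B1=F, B2=T, B3=E, B6=F, B7=T, B8=E, B9=F, B10=E
run #7 (k=8, w=3) runs B1->F, B3->S, B2->F, B4->T, B6->F, B8->E, B7->T, B10->S, B9->T; records B1=F, B2=F, B3=S, B4=T, B6=F, B7=T, B8=E, B9=T, B10=S
run #8 (k=17, w=3) runs B1->T, B3->E, B2->F, B4->F, B5->T, B6->F, B8->S, B7->T, B10->S, B9->T; records B1=T, B2=F, B3=E, B4=F, B5=T, B6=F, B7=T, B8=S, B9=T, B10=S
run #9 (k=10, w=6) runs B1->F, B3->S, B2->F, B4->T, B6->F, B8->E, B7->F, B10->E, B9->T; records B1=F, B2=F, B3=S, B4=T, B6=F, B7=F, B8=E, B9=T, B10=E
the full pool covers 20 outcomes: B1=T, B1=F, B2=T, B2=F, B3=S, B3=E, B4=T, B4=F, B5=T, B5=F, B6=T, B6=F, B7=T, B7=F, B8=S, B8=E, B9=T, B9=F, B10=S, B10=E
every size-1 subset falls short of the 20 outcomes (best: 10/20)
every size-2 subset falls short of the 20 outcomes (best: 16/20)
every size-3 subset falls short of the 20 outcomes (best: 18/20)
inputs {1, 2, 5, 6} (size 4) cover everything; no size-4 subset with a lexicographically smaller index list covers all 20
Answer: 1, 2, 5, 6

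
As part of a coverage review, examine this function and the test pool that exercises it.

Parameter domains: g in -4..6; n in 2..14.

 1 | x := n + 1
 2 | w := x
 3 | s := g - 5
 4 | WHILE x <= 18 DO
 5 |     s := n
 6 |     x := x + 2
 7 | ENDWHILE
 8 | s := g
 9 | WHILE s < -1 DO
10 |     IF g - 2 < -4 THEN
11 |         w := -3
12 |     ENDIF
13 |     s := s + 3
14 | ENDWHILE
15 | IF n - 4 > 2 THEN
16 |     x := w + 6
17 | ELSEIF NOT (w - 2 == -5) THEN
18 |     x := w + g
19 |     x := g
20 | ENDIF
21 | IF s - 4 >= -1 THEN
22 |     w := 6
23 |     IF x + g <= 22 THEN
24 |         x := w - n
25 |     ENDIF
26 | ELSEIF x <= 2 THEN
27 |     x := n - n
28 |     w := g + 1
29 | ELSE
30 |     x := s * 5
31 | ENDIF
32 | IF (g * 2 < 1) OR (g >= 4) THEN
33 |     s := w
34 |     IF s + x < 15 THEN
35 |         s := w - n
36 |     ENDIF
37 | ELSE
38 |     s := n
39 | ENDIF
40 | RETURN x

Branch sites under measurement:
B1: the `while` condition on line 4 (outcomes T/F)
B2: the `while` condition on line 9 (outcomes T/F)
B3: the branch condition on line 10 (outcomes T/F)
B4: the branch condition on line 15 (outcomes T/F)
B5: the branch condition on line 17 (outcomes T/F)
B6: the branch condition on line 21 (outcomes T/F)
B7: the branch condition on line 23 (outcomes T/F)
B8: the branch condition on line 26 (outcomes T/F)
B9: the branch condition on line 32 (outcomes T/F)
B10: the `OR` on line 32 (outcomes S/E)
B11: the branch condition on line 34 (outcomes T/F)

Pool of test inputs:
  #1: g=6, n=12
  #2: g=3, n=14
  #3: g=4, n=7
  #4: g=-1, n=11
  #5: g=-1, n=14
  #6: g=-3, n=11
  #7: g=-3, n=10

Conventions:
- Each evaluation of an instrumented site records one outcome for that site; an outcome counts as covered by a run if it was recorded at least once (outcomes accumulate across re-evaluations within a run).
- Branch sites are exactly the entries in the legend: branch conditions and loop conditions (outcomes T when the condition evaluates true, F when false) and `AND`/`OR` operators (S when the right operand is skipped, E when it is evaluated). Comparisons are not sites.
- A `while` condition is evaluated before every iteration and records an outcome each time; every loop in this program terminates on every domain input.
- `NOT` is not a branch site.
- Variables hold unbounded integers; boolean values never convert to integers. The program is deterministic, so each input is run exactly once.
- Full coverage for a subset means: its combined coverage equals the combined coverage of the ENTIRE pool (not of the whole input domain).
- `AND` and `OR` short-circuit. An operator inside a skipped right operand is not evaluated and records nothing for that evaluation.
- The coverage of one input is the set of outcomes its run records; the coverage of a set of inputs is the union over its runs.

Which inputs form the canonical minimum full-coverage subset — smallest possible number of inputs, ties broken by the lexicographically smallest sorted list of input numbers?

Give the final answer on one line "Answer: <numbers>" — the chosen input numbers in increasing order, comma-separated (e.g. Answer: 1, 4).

run #1 (g=6, n=12) runs B1->T, B1->T, B1->T, B1->F, B2->F, B4->T, B6->T, B7->F, B10->E, B9->T, B11->F; records B1=T, B1=F, B2=F, B4=T, B6=T, B7=F, B9=T, B10=E, B11=F
run #2 (g=3, n=14) runs B1->T, B1->T, B1->F, B2->F, B4->T, B6->T, B7->F, B10->E, B9->F; records B1=T, B1=F, B2=F, B4=T, B6=T, B7=F, B9=F, B10=E
run #3 (g=4, n=7) runs B1->T, B1->T, B1->T, B1->T, B1->T, B1->T, B1->F, B2->F, B4->T, B6->T, B7->T, B10->E, B9->T, B11->T; records B1=T, B1=F, B2=F, B4=T, B6=T, B7=T, B9=T, B10=E, B11=T
run #4 (g=-1, n=11) runs B1->T, B1->T, B1->T, B1->T, B1->F, B2->F, B4->T, B6->F, B8->F, B10->S, B9->T, B11->T; records B1=T, B1=F, B2=F, B4=T, B6=F, B8=F, B9=T, B10=S, B11=T
run #5 (g=-1, n=14) runs B1->T, B1->T, B1->F, B2->F, B4->T, B6->F, B8->F, B10->S, B9->T, B11->T; records B1=T, B1=F, B2=F, B4=T, B6=F, B8=F, B9=T, B10=S, B11=T
run #6 (g=-3, n=11) runs B1->T, B1->T, B1->T, B1->T, B1->F, B2->T, B3->T, B2->F, B4->T, B6->F, B8->F, B10->S, B9->T, B11->T; records B1=T, B1=F, B2=T, B2=F, B3=T, B4=T, B6=F, B8=F, B9=T, B10=S, B11=T
run #7 (g=-3, n=10) runs B1->T, B1->T, B1->T, B1->T, B1->F, B2->T, B3->T, B2->F, B4->T, B6->F, B8->F, B10->S, B9->T, B11->T; records B1=T, B1=F, B2=T, B2=F, B3=T, B4=T, B6=F, B8=F, B9=T, B10=S, B11=T
pool-wide coverage (17 outcomes): B1=T, B1=F, B2=T, B2=F, B3=T, B4=T, B6=T, B6=F, B7=T, B7=F, B8=F, B9=T, B9=F, B10=S, B10=E, B11=T, B11=F
checked all size-1 subsets: none covers 17 outcomes (max 11/17)
checked all size-2 subsets: none covers 17 outcomes (max 15/17)
checked all size-3 subsets: none covers 17 outcomes (max 16/17)
inputs {1, 2, 3, 6} (size 4) cover everything; no size-4 subset with a lexicographically smaller index list covers all 17

Answer: 1, 2, 3, 6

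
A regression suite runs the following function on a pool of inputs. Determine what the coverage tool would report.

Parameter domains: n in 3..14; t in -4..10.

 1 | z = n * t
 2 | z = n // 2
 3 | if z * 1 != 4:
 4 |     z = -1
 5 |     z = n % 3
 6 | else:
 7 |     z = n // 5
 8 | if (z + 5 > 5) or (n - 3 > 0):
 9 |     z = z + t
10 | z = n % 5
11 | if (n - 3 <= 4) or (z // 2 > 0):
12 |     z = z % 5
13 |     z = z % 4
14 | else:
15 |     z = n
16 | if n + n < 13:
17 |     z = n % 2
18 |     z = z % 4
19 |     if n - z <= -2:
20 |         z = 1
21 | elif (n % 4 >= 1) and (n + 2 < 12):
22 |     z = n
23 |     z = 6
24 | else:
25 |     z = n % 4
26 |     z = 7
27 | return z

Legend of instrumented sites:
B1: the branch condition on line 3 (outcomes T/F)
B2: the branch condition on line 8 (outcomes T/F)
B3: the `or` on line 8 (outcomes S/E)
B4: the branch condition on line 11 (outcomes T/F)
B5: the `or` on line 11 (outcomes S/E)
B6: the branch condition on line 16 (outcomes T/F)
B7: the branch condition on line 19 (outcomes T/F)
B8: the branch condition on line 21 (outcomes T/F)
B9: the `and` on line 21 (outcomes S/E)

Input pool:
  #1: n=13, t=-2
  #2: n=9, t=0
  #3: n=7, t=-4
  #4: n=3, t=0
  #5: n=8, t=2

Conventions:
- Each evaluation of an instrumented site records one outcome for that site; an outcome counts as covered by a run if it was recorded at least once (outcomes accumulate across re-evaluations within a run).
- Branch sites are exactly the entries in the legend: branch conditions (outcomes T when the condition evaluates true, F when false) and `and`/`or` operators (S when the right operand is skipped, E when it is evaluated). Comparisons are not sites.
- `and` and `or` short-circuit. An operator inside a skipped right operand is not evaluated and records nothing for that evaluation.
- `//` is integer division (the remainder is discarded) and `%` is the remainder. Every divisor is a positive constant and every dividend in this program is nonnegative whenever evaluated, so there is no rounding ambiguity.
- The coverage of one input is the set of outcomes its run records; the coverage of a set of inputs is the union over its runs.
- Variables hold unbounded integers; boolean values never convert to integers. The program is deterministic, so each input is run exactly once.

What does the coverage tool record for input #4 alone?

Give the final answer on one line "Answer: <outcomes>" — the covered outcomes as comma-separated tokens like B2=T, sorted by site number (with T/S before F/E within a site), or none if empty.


Tracing the run of input #4 (n=3, t=0):
  B1->T, B3->E, B2->F, B5->S, B4->T, B6->T, B7->F
collecting distinct outcomes: B1=T, B2=F, B3=E, B4=T, B5=S, B6=T, B7=F
Answer: B1=T, B2=F, B3=E, B4=T, B5=S, B6=T, B7=F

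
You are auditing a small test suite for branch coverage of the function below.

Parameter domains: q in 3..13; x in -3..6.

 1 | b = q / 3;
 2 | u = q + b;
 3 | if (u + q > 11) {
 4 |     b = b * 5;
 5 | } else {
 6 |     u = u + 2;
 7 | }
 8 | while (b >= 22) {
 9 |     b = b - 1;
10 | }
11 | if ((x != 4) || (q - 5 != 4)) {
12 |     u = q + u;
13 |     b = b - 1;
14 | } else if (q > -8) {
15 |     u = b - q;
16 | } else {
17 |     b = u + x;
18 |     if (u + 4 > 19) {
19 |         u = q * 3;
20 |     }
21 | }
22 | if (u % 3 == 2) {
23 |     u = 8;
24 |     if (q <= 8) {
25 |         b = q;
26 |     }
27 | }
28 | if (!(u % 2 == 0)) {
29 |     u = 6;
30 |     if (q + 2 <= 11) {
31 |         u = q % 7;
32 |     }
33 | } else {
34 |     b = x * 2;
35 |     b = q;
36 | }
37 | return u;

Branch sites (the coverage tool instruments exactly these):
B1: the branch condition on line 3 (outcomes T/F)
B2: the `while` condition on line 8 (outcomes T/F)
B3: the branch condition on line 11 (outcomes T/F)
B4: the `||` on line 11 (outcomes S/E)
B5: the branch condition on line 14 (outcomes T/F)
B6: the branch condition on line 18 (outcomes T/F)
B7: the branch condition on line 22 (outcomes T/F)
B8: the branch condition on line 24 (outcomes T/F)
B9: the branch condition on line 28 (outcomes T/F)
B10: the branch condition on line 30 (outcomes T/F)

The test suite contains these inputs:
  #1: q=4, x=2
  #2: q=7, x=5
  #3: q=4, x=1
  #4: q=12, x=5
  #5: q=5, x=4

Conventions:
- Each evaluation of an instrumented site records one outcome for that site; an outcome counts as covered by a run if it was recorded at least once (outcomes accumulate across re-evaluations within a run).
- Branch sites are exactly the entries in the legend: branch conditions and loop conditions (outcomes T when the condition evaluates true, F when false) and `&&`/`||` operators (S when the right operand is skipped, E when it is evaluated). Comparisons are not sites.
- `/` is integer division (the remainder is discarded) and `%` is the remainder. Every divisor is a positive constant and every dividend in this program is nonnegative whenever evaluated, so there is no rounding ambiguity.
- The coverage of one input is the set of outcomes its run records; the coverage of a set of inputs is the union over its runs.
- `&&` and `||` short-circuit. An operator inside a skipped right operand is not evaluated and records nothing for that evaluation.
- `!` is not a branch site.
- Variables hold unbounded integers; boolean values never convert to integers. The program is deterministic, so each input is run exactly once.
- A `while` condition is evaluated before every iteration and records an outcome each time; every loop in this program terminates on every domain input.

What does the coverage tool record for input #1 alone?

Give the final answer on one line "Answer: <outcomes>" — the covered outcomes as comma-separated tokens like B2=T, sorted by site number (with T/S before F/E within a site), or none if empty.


Event log for input #1 (q=4, x=2):
  B1->F, B2->F, B4->S, B3->T, B7->T, B8->T, B9->F
collecting distinct outcomes: B1=F, B2=F, B3=T, B4=S, B7=T, B8=T, B9=F
Answer: B1=F, B2=F, B3=T, B4=S, B7=T, B8=T, B9=F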